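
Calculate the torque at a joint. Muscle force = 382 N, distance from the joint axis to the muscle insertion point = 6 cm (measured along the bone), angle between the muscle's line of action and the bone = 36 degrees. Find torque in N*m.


Torque = F * d * sin(theta)   (moment arm = d*sin(theta))
d = 6 cm = 0.06 m
Torque = 382 * 0.06 * sin(36)
Torque = 13.47 N*m


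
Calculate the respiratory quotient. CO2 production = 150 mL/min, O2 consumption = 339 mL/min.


RQ = VCO2 / VO2
RQ = 150 / 339
RQ = 0.4425


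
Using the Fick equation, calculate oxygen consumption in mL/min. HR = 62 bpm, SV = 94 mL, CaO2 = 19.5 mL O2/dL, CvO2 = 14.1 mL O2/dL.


CO = HR*SV = 62*94/1000 = 5.828 L/min
a-v O2 diff = 19.5 - 14.1 = 5.4 mL/dL
VO2 = CO * (CaO2-CvO2) * 10 dL/L
VO2 = 5.828 * 5.4 * 10
VO2 = 314.7 mL/min


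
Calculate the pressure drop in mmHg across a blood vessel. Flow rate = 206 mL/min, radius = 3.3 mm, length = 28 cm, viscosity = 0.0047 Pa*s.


dP = 8*mu*L*Q / (pi*r^4)
Q = 206 mL/min = 3.43333e-06 m^3/s
dP = 97.0188 Pa = 97.0188 / 133.322 mmHg = 0.7277 mmHg


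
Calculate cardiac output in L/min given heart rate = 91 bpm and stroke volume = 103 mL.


CO = HR * SV
CO = 91 * 103 / 1000
CO = 9.373 L/min


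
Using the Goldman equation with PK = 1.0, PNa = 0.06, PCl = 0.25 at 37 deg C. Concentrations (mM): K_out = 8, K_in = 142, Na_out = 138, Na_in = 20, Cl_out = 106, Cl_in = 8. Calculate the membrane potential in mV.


Vm = (RT/F)*ln((PK*Ko + PNa*Nao + PCl*Cli)/(PK*Ki + PNa*Nai + PCl*Clo))
Numer = 18.28, Denom = 169.7
Vm = -59.55 mV


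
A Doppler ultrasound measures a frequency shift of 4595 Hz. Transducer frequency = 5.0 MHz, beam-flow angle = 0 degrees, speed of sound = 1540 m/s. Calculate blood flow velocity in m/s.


v = fd * c / (2 * f0 * cos(theta))
v = 4595 * 1540 / (2 * 5.0000e+06 * cos(0))
v = 0.7076 m/s


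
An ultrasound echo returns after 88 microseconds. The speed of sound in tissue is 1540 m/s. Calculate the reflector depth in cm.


depth = c * t / 2
t = 88 us = 8.8000e-05 s
depth = 1540 * 8.8000e-05 / 2
depth = 0.06776 m = 6.776 cm


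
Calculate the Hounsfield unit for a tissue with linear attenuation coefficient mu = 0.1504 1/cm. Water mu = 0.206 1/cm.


HU = ((mu_tissue - mu_water) / mu_water) * 1000
HU = ((0.1504 - 0.206) / 0.206) * 1000
HU = -269.9


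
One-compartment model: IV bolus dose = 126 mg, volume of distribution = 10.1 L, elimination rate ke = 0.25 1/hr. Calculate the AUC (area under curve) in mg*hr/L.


C0 = Dose/Vd = 126/10.1 = 12.4752 mg/L
AUC = C0/ke = 12.4752/0.25
AUC = 49.9 mg*hr/L


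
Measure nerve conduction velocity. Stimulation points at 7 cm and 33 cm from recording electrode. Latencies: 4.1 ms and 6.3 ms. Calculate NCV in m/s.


Distance = (33 - 7) / 100 = 0.26 m
dt = (6.3 - 4.1) / 1000 = 0.0022 s
NCV = dist / dt = 118.2 m/s


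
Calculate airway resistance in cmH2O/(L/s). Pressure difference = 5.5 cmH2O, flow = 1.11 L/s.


R = dP / flow
R = 5.5 / 1.11
R = 4.955 cmH2O/(L/s)


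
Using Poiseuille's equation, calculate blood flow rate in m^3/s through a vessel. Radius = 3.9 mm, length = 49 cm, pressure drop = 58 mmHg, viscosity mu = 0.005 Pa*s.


Q = pi*r^4*dP / (8*mu*L)
r = 0.0039 m, L = 0.49 m
dP = 58 mmHg = 7732.676 Pa
Q = 2.8674e-04 m^3/s


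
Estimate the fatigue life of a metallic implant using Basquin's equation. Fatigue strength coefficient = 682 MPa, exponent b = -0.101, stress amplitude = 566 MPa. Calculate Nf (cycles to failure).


sigma_a = sigma_f' * (2Nf)^b
2Nf = (sigma_a/sigma_f')^(1/b)
2Nf = (566/682)^(1/-0.101)
2Nf = 6.3337776
Nf = 3.167


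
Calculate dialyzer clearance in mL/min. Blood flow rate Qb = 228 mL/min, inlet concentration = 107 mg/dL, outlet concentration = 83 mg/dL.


K = Qb * (Cb_in - Cb_out) / Cb_in
K = 228 * (107 - 83) / 107
K = 51.14 mL/min


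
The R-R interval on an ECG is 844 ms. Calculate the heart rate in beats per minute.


HR = 60 / RR_interval(s)
RR = 844 ms = 0.844 s
HR = 60 / 0.844 = 71.09 bpm


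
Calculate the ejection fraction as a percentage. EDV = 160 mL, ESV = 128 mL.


SV = EDV - ESV = 160 - 128 = 32 mL
EF = SV/EDV * 100 = 32/160 * 100
EF = 20%


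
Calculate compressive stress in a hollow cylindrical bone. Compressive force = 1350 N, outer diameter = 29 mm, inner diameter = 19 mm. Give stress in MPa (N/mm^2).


A = pi*(r_o^2 - r_i^2)
r_o = 14.5 mm, r_i = 9.5 mm
A = 376.991 mm^2
sigma = F/A = 1350 / 376.991
sigma = 3.581 MPa


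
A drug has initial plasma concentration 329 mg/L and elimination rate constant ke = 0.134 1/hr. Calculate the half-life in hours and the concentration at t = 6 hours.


t_half = ln(2) / ke = 0.693147 / 0.134 = 5.173 hr
C(t) = C0 * exp(-ke*t) = 329 * exp(-0.134*6)
C(6) = 147.2 mg/L


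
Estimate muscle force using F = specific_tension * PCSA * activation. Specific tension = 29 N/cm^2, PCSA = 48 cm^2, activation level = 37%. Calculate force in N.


F = sigma * PCSA * activation
F = 29 * 48 * 0.37
F = 515 N


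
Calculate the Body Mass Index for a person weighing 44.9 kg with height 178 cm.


BMI = weight / height^2
height = 178 cm = 1.78 m
BMI = 44.9 / 1.78^2
BMI = 14.17 kg/m^2


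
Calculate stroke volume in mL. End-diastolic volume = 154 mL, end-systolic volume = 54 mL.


SV = EDV - ESV
SV = 154 - 54
SV = 100 mL


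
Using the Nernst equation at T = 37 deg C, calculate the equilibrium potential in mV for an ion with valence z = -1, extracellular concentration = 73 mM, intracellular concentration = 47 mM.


E = (RT/(zF)) * ln(C_out/C_in)
T = 37 + 273.15 = 310.15 K
E = (8.314 * 310.15 / (-1 * 96485)) * ln(73/47)
E = -11.77 mV


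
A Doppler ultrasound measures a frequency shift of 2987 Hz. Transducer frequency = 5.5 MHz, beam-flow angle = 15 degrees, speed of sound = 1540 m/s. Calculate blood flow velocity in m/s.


v = fd * c / (2 * f0 * cos(theta))
v = 2987 * 1540 / (2 * 5.5000e+06 * cos(15))
v = 0.4329 m/s


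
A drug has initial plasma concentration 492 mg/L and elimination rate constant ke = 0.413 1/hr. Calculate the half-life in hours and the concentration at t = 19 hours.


t_half = ln(2) / ke = 0.693147 / 0.413 = 1.678 hr
C(t) = C0 * exp(-ke*t) = 492 * exp(-0.413*19)
C(19) = 0.1923 mg/L


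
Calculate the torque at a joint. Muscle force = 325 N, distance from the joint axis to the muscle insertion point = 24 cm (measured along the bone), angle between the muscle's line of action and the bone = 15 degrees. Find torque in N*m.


Torque = F * d * sin(theta)   (moment arm = d*sin(theta))
d = 24 cm = 0.24 m
Torque = 325 * 0.24 * sin(15)
Torque = 20.19 N*m


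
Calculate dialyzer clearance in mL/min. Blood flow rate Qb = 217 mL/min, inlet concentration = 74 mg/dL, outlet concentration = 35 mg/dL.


K = Qb * (Cb_in - Cb_out) / Cb_in
K = 217 * (74 - 35) / 74
K = 114.4 mL/min


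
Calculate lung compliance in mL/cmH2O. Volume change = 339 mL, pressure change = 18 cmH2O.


C = dV / dP
C = 339 / 18
C = 18.83 mL/cmH2O


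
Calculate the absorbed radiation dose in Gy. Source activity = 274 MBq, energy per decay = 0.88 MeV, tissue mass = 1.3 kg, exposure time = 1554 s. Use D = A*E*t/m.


A = 274 MBq = 2.7400e+08 Bq
E = 0.88 MeV = 1.40976e-13 J
D = A*E*t/m = 2.7400e+08*1.40976e-13*1554/1.3
D = 0.04617 Gy


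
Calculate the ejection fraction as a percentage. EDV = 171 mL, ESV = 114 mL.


SV = EDV - ESV = 171 - 114 = 57 mL
EF = SV/EDV * 100 = 57/171 * 100
EF = 33.33%


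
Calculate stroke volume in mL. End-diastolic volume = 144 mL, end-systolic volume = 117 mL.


SV = EDV - ESV
SV = 144 - 117
SV = 27 mL


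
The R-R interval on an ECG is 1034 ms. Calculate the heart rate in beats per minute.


HR = 60 / RR_interval(s)
RR = 1034 ms = 1.034 s
HR = 60 / 1.034 = 58.03 bpm


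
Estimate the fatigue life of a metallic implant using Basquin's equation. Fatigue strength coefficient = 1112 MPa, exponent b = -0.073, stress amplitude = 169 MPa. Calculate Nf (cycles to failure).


sigma_a = sigma_f' * (2Nf)^b
2Nf = (sigma_a/sigma_f')^(1/b)
2Nf = (169/1112)^(1/-0.073)
2Nf = 1.616095e+11
Nf = 8.0805e+10


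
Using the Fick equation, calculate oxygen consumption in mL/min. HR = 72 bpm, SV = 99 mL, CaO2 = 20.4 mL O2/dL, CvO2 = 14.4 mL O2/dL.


CO = HR*SV = 72*99/1000 = 7.128 L/min
a-v O2 diff = 20.4 - 14.4 = 6 mL/dL
VO2 = CO * (CaO2-CvO2) * 10 dL/L
VO2 = 7.128 * 6 * 10
VO2 = 427.7 mL/min


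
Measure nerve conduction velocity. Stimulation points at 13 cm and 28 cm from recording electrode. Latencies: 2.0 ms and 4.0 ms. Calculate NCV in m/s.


Distance = (28 - 13) / 100 = 0.15 m
dt = (4.0 - 2.0) / 1000 = 0.002 s
NCV = dist / dt = 75 m/s


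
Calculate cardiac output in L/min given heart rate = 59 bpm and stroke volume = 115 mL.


CO = HR * SV
CO = 59 * 115 / 1000
CO = 6.785 L/min


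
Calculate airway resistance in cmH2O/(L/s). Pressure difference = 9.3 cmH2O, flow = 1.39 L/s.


R = dP / flow
R = 9.3 / 1.39
R = 6.691 cmH2O/(L/s)


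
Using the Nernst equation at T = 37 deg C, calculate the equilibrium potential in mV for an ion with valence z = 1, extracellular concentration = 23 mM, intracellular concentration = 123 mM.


E = (RT/(zF)) * ln(C_out/C_in)
T = 37 + 273.15 = 310.15 K
E = (8.314 * 310.15 / (1 * 96485)) * ln(23/123)
E = -44.81 mV


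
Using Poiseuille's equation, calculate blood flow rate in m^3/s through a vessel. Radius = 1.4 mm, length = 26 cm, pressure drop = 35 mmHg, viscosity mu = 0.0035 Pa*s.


Q = pi*r^4*dP / (8*mu*L)
r = 0.0014 m, L = 0.26 m
dP = 35 mmHg = 4666.27 Pa
Q = 7.7357e-06 m^3/s


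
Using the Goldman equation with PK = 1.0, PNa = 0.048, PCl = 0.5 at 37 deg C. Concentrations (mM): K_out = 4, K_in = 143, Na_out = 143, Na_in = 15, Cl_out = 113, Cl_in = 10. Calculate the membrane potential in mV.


Vm = (RT/F)*ln((PK*Ko + PNa*Nao + PCl*Cli)/(PK*Ki + PNa*Nai + PCl*Clo))
Numer = 15.864, Denom = 200.22
Vm = -67.76 mV


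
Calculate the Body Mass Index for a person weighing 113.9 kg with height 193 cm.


BMI = weight / height^2
height = 193 cm = 1.93 m
BMI = 113.9 / 1.93^2
BMI = 30.58 kg/m^2


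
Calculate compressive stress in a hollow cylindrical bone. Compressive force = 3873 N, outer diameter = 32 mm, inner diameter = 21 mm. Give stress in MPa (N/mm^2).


A = pi*(r_o^2 - r_i^2)
r_o = 16 mm, r_i = 10.5 mm
A = 457.887 mm^2
sigma = F/A = 3873 / 457.887
sigma = 8.458 MPa


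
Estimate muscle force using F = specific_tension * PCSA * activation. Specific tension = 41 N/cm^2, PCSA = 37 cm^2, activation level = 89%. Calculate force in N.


F = sigma * PCSA * activation
F = 41 * 37 * 0.89
F = 1350 N


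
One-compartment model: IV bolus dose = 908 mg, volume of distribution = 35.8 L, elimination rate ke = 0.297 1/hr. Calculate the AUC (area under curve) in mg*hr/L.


C0 = Dose/Vd = 908/35.8 = 25.3631 mg/L
AUC = C0/ke = 25.3631/0.297
AUC = 85.4 mg*hr/L


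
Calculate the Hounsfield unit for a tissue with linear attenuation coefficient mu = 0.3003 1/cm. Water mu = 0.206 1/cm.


HU = ((mu_tissue - mu_water) / mu_water) * 1000
HU = ((0.3003 - 0.206) / 0.206) * 1000
HU = 457.8


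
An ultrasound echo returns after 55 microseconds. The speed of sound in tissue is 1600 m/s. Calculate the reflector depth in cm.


depth = c * t / 2
t = 55 us = 5.5000e-05 s
depth = 1600 * 5.5000e-05 / 2
depth = 0.044 m = 4.4 cm


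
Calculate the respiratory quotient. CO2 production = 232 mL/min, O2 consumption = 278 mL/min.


RQ = VCO2 / VO2
RQ = 232 / 278
RQ = 0.8345


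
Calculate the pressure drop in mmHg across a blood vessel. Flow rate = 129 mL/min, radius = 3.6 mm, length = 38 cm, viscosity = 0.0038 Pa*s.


dP = 8*mu*L*Q / (pi*r^4)
Q = 129 mL/min = 2.15e-06 m^3/s
dP = 47.0691 Pa = 47.0691 / 133.322 mmHg = 0.353 mmHg


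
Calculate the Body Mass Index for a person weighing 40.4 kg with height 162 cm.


BMI = weight / height^2
height = 162 cm = 1.62 m
BMI = 40.4 / 1.62^2
BMI = 15.39 kg/m^2


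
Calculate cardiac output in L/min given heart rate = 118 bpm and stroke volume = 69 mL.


CO = HR * SV
CO = 118 * 69 / 1000
CO = 8.142 L/min


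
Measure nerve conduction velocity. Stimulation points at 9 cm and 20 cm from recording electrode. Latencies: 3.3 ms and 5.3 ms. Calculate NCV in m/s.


Distance = (20 - 9) / 100 = 0.11 m
dt = (5.3 - 3.3) / 1000 = 0.002 s
NCV = dist / dt = 55 m/s


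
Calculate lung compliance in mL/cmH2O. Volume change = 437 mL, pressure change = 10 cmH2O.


C = dV / dP
C = 437 / 10
C = 43.7 mL/cmH2O


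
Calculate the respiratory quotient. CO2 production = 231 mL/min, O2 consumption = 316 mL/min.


RQ = VCO2 / VO2
RQ = 231 / 316
RQ = 0.731


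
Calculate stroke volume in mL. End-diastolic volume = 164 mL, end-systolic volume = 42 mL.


SV = EDV - ESV
SV = 164 - 42
SV = 122 mL


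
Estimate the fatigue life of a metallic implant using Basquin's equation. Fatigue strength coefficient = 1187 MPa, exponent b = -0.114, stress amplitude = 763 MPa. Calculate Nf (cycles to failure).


sigma_a = sigma_f' * (2Nf)^b
2Nf = (sigma_a/sigma_f')^(1/b)
2Nf = (763/1187)^(1/-0.114)
2Nf = 48.257297
Nf = 24.13


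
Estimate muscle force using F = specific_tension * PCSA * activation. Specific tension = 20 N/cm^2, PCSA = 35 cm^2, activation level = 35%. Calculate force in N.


F = sigma * PCSA * activation
F = 20 * 35 * 0.35
F = 245 N


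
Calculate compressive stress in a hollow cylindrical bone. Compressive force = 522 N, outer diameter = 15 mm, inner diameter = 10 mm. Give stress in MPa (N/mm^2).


A = pi*(r_o^2 - r_i^2)
r_o = 7.5 mm, r_i = 5 mm
A = 98.1748 mm^2
sigma = F/A = 522 / 98.1748
sigma = 5.317 MPa


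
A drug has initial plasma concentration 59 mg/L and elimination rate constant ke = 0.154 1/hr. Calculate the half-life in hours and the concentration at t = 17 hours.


t_half = ln(2) / ke = 0.693147 / 0.154 = 4.501 hr
C(t) = C0 * exp(-ke*t) = 59 * exp(-0.154*17)
C(17) = 4.304 mg/L


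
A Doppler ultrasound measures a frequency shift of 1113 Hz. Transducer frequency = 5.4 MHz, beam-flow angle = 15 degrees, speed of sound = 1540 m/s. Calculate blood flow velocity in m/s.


v = fd * c / (2 * f0 * cos(theta))
v = 1113 * 1540 / (2 * 5.4000e+06 * cos(15))
v = 0.1643 m/s


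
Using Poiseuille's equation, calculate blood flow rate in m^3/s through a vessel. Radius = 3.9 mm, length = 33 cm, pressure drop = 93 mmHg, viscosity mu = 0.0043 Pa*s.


Q = pi*r^4*dP / (8*mu*L)
r = 0.0039 m, L = 0.33 m
dP = 93 mmHg = 12398.946 Pa
Q = 7.9382e-04 m^3/s


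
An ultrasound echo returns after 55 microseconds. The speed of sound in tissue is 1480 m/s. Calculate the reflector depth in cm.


depth = c * t / 2
t = 55 us = 5.5000e-05 s
depth = 1480 * 5.5000e-05 / 2
depth = 0.0407 m = 4.07 cm


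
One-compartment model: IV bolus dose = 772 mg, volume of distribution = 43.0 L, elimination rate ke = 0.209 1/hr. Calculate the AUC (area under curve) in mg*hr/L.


C0 = Dose/Vd = 772/43.0 = 17.9535 mg/L
AUC = C0/ke = 17.9535/0.209
AUC = 85.9 mg*hr/L


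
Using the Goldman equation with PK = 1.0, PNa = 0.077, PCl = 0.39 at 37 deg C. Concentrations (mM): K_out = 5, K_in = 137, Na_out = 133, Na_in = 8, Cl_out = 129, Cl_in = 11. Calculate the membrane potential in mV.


Vm = (RT/F)*ln((PK*Ko + PNa*Nao + PCl*Cli)/(PK*Ki + PNa*Nai + PCl*Clo))
Numer = 19.531, Denom = 187.926
Vm = -60.51 mV


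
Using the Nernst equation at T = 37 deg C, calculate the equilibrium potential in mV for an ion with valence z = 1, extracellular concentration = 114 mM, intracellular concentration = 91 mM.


E = (RT/(zF)) * ln(C_out/C_in)
T = 37 + 273.15 = 310.15 K
E = (8.314 * 310.15 / (1 * 96485)) * ln(114/91)
E = 6.022 mV


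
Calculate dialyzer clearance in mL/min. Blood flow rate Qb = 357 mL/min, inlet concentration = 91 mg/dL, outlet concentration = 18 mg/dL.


K = Qb * (Cb_in - Cb_out) / Cb_in
K = 357 * (91 - 18) / 91
K = 286.4 mL/min


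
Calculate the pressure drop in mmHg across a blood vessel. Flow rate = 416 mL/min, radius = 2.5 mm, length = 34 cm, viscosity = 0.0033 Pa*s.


dP = 8*mu*L*Q / (pi*r^4)
Q = 416 mL/min = 6.93333e-06 m^3/s
dP = 507.125 Pa = 507.125 / 133.322 mmHg = 3.804 mmHg


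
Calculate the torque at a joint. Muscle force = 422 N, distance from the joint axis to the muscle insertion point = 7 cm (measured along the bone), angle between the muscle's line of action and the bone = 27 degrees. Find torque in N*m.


Torque = F * d * sin(theta)   (moment arm = d*sin(theta))
d = 7 cm = 0.07 m
Torque = 422 * 0.07 * sin(27)
Torque = 13.41 N*m


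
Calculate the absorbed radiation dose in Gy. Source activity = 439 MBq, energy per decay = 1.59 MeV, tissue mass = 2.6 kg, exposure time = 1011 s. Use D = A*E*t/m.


A = 439 MBq = 4.3900e+08 Bq
E = 1.59 MeV = 2.54718e-13 J
D = A*E*t/m = 4.3900e+08*2.54718e-13*1011/2.6
D = 0.04348 Gy


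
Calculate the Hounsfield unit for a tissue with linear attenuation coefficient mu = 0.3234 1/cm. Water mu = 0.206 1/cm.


HU = ((mu_tissue - mu_water) / mu_water) * 1000
HU = ((0.3234 - 0.206) / 0.206) * 1000
HU = 569.9


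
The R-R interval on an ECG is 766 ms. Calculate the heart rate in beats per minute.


HR = 60 / RR_interval(s)
RR = 766 ms = 0.766 s
HR = 60 / 0.766 = 78.33 bpm


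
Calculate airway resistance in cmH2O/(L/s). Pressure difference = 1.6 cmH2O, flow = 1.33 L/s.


R = dP / flow
R = 1.6 / 1.33
R = 1.203 cmH2O/(L/s)


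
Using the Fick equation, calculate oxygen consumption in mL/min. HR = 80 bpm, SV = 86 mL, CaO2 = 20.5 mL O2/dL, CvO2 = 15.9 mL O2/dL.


CO = HR*SV = 80*86/1000 = 6.88 L/min
a-v O2 diff = 20.5 - 15.9 = 4.6 mL/dL
VO2 = CO * (CaO2-CvO2) * 10 dL/L
VO2 = 6.88 * 4.6 * 10
VO2 = 316.5 mL/min


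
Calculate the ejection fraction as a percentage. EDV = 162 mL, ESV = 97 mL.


SV = EDV - ESV = 162 - 97 = 65 mL
EF = SV/EDV * 100 = 65/162 * 100
EF = 40.12%


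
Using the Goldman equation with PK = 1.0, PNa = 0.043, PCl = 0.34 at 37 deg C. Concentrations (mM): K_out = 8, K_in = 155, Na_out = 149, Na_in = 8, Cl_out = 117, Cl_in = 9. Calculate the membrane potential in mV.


Vm = (RT/F)*ln((PK*Ko + PNa*Nao + PCl*Cli)/(PK*Ki + PNa*Nai + PCl*Clo))
Numer = 17.467, Denom = 195.124
Vm = -64.5 mV


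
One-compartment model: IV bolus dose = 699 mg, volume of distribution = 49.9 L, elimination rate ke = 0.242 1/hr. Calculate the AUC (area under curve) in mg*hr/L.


C0 = Dose/Vd = 699/49.9 = 14.008 mg/L
AUC = C0/ke = 14.008/0.242
AUC = 57.88 mg*hr/L


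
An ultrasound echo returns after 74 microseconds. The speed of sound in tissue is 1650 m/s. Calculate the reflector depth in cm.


depth = c * t / 2
t = 74 us = 7.4000e-05 s
depth = 1650 * 7.4000e-05 / 2
depth = 0.06105 m = 6.105 cm


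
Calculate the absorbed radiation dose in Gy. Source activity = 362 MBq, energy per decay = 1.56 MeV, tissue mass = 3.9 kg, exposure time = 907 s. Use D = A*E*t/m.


A = 362 MBq = 3.6200e+08 Bq
E = 1.56 MeV = 2.49912e-13 J
D = A*E*t/m = 3.6200e+08*2.49912e-13*907/3.9
D = 0.02104 Gy


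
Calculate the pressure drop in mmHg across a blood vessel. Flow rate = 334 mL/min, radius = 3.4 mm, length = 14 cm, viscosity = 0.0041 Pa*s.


dP = 8*mu*L*Q / (pi*r^4)
Q = 334 mL/min = 5.56667e-06 m^3/s
dP = 60.888 Pa = 60.888 / 133.322 mmHg = 0.4567 mmHg


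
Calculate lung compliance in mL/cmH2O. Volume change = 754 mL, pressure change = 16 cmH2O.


C = dV / dP
C = 754 / 16
C = 47.12 mL/cmH2O


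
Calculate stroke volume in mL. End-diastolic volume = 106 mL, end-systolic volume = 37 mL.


SV = EDV - ESV
SV = 106 - 37
SV = 69 mL


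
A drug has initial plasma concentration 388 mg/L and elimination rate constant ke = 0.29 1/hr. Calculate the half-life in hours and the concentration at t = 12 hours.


t_half = ln(2) / ke = 0.693147 / 0.29 = 2.39 hr
C(t) = C0 * exp(-ke*t) = 388 * exp(-0.29*12)
C(12) = 11.95 mg/L


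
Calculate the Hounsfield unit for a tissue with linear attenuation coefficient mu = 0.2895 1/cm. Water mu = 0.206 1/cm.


HU = ((mu_tissue - mu_water) / mu_water) * 1000
HU = ((0.2895 - 0.206) / 0.206) * 1000
HU = 405.3


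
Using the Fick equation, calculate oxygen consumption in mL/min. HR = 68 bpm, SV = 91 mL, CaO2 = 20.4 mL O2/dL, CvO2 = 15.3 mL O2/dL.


CO = HR*SV = 68*91/1000 = 6.188 L/min
a-v O2 diff = 20.4 - 15.3 = 5.1 mL/dL
VO2 = CO * (CaO2-CvO2) * 10 dL/L
VO2 = 6.188 * 5.1 * 10
VO2 = 315.6 mL/min


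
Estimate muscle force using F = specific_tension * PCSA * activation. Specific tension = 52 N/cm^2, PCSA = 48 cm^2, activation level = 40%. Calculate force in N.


F = sigma * PCSA * activation
F = 52 * 48 * 0.4
F = 998.4 N


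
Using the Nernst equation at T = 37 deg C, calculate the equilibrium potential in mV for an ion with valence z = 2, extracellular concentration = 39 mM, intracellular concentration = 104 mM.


E = (RT/(zF)) * ln(C_out/C_in)
T = 37 + 273.15 = 310.15 K
E = (8.314 * 310.15 / (2 * 96485)) * ln(39/104)
E = -13.11 mV


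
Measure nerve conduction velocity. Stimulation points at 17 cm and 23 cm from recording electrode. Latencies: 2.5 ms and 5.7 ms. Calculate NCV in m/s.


Distance = (23 - 17) / 100 = 0.06 m
dt = (5.7 - 2.5) / 1000 = 0.0032 s
NCV = dist / dt = 18.75 m/s


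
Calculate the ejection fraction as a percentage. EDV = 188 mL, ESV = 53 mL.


SV = EDV - ESV = 188 - 53 = 135 mL
EF = SV/EDV * 100 = 135/188 * 100
EF = 71.81%


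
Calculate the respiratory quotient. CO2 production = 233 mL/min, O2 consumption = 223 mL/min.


RQ = VCO2 / VO2
RQ = 233 / 223
RQ = 1.045


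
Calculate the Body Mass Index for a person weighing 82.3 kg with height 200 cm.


BMI = weight / height^2
height = 200 cm = 2 m
BMI = 82.3 / 2^2
BMI = 20.57 kg/m^2


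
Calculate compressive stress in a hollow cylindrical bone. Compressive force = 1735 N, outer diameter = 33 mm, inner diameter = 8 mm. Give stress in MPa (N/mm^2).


A = pi*(r_o^2 - r_i^2)
r_o = 16.5 mm, r_i = 4 mm
A = 805.033 mm^2
sigma = F/A = 1735 / 805.033
sigma = 2.155 MPa


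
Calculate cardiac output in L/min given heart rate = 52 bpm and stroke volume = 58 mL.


CO = HR * SV
CO = 52 * 58 / 1000
CO = 3.016 L/min


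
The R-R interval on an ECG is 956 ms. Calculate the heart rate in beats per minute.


HR = 60 / RR_interval(s)
RR = 956 ms = 0.956 s
HR = 60 / 0.956 = 62.76 bpm


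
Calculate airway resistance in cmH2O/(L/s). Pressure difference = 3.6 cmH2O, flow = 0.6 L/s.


R = dP / flow
R = 3.6 / 0.6
R = 6 cmH2O/(L/s)


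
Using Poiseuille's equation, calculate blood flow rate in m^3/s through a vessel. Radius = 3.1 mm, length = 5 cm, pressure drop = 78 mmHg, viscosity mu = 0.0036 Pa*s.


Q = pi*r^4*dP / (8*mu*L)
r = 0.0031 m, L = 0.05 m
dP = 78 mmHg = 10399.116 Pa
Q = 0.002095 m^3/s


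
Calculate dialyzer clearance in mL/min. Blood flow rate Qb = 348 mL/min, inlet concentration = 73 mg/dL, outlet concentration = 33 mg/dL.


K = Qb * (Cb_in - Cb_out) / Cb_in
K = 348 * (73 - 33) / 73
K = 190.7 mL/min


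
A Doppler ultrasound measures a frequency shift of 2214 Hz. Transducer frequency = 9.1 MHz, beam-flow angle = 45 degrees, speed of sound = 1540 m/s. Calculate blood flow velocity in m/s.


v = fd * c / (2 * f0 * cos(theta))
v = 2214 * 1540 / (2 * 9.1000e+06 * cos(45))
v = 0.2649 m/s


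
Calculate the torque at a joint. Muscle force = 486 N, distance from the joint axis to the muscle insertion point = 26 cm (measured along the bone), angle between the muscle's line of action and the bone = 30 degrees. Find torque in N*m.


Torque = F * d * sin(theta)   (moment arm = d*sin(theta))
d = 26 cm = 0.26 m
Torque = 486 * 0.26 * sin(30)
Torque = 63.18 N*m


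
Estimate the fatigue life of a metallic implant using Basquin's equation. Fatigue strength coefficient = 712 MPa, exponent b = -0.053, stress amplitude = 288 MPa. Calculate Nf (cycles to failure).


sigma_a = sigma_f' * (2Nf)^b
2Nf = (sigma_a/sigma_f')^(1/b)
2Nf = (288/712)^(1/-0.053)
2Nf = 26106304
Nf = 1.3053e+07


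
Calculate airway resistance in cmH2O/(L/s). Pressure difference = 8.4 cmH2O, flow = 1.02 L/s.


R = dP / flow
R = 8.4 / 1.02
R = 8.235 cmH2O/(L/s)


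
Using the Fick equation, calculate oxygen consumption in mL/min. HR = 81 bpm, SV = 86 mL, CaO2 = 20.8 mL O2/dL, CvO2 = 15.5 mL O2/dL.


CO = HR*SV = 81*86/1000 = 6.966 L/min
a-v O2 diff = 20.8 - 15.5 = 5.3 mL/dL
VO2 = CO * (CaO2-CvO2) * 10 dL/L
VO2 = 6.966 * 5.3 * 10
VO2 = 369.2 mL/min


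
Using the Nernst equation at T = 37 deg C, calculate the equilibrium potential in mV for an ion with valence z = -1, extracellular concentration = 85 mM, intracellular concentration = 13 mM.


E = (RT/(zF)) * ln(C_out/C_in)
T = 37 + 273.15 = 310.15 K
E = (8.314 * 310.15 / (-1 * 96485)) * ln(85/13)
E = -50.18 mV


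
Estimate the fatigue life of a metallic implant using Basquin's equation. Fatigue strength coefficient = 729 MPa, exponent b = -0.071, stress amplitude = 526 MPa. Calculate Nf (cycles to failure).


sigma_a = sigma_f' * (2Nf)^b
2Nf = (sigma_a/sigma_f')^(1/b)
2Nf = (526/729)^(1/-0.071)
2Nf = 99.166083
Nf = 49.58


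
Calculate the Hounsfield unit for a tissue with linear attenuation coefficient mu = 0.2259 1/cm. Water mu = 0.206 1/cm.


HU = ((mu_tissue - mu_water) / mu_water) * 1000
HU = ((0.2259 - 0.206) / 0.206) * 1000
HU = 96.6


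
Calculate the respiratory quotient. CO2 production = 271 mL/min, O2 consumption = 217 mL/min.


RQ = VCO2 / VO2
RQ = 271 / 217
RQ = 1.249


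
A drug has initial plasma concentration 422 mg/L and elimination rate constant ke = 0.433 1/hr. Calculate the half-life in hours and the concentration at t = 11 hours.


t_half = ln(2) / ke = 0.693147 / 0.433 = 1.601 hr
C(t) = C0 * exp(-ke*t) = 422 * exp(-0.433*11)
C(11) = 3.604 mg/L


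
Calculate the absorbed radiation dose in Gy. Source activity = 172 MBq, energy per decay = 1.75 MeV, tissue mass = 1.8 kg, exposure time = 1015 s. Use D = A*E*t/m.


A = 172 MBq = 1.7200e+08 Bq
E = 1.75 MeV = 2.8035e-13 J
D = A*E*t/m = 1.7200e+08*2.8035e-13*1015/1.8
D = 0.02719 Gy


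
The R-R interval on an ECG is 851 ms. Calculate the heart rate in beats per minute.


HR = 60 / RR_interval(s)
RR = 851 ms = 0.851 s
HR = 60 / 0.851 = 70.51 bpm


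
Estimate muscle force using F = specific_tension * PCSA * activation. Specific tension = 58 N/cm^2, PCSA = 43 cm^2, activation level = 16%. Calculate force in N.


F = sigma * PCSA * activation
F = 58 * 43 * 0.16
F = 399 N


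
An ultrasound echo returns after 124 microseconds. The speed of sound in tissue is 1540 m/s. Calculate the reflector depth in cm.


depth = c * t / 2
t = 124 us = 1.2400e-04 s
depth = 1540 * 1.2400e-04 / 2
depth = 0.09548 m = 9.548 cm


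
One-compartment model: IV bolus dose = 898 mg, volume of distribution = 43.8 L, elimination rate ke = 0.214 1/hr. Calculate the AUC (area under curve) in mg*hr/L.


C0 = Dose/Vd = 898/43.8 = 20.5023 mg/L
AUC = C0/ke = 20.5023/0.214
AUC = 95.81 mg*hr/L


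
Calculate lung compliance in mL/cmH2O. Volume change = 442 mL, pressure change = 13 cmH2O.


C = dV / dP
C = 442 / 13
C = 34 mL/cmH2O


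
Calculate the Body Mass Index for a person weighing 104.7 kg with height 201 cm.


BMI = weight / height^2
height = 201 cm = 2.01 m
BMI = 104.7 / 2.01^2
BMI = 25.92 kg/m^2


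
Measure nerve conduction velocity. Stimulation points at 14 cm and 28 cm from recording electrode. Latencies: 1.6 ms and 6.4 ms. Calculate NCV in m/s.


Distance = (28 - 14) / 100 = 0.14 m
dt = (6.4 - 1.6) / 1000 = 0.0048 s
NCV = dist / dt = 29.17 m/s


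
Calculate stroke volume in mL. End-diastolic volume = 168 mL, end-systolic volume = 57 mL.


SV = EDV - ESV
SV = 168 - 57
SV = 111 mL


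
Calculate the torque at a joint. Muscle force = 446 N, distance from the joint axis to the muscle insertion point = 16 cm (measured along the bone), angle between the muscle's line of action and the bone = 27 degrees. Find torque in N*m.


Torque = F * d * sin(theta)   (moment arm = d*sin(theta))
d = 16 cm = 0.16 m
Torque = 446 * 0.16 * sin(27)
Torque = 32.4 N*m


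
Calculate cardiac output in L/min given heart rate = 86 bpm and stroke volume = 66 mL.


CO = HR * SV
CO = 86 * 66 / 1000
CO = 5.676 L/min


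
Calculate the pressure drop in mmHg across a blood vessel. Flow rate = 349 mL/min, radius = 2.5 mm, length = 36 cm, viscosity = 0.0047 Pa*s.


dP = 8*mu*L*Q / (pi*r^4)
Q = 349 mL/min = 5.81667e-06 m^3/s
dP = 641.586 Pa = 641.586 / 133.322 mmHg = 4.812 mmHg


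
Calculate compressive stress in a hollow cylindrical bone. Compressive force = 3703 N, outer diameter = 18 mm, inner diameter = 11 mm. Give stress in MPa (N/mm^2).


A = pi*(r_o^2 - r_i^2)
r_o = 9 mm, r_i = 5.5 mm
A = 159.436 mm^2
sigma = F/A = 3703 / 159.436
sigma = 23.23 MPa


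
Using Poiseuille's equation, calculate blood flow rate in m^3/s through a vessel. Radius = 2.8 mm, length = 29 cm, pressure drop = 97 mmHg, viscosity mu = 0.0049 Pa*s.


Q = pi*r^4*dP / (8*mu*L)
r = 0.0028 m, L = 0.29 m
dP = 97 mmHg = 12932.234 Pa
Q = 2.1967e-04 m^3/s


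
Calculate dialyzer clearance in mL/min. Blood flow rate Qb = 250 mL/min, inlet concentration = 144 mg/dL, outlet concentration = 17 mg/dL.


K = Qb * (Cb_in - Cb_out) / Cb_in
K = 250 * (144 - 17) / 144
K = 220.5 mL/min


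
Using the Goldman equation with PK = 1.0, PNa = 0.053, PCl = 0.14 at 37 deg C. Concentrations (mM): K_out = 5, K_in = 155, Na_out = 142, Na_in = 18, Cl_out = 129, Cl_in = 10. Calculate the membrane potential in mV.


Vm = (RT/F)*ln((PK*Ko + PNa*Nao + PCl*Cli)/(PK*Ki + PNa*Nai + PCl*Clo))
Numer = 13.926, Denom = 174.014
Vm = -67.49 mV


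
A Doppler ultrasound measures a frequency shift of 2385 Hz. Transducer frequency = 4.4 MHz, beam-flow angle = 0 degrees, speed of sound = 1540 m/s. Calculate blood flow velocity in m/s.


v = fd * c / (2 * f0 * cos(theta))
v = 2385 * 1540 / (2 * 4.4000e+06 * cos(0))
v = 0.4174 m/s


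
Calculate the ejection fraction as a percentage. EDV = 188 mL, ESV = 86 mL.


SV = EDV - ESV = 188 - 86 = 102 mL
EF = SV/EDV * 100 = 102/188 * 100
EF = 54.26%


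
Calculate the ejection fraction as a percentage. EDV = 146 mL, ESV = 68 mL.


SV = EDV - ESV = 146 - 68 = 78 mL
EF = SV/EDV * 100 = 78/146 * 100
EF = 53.42%


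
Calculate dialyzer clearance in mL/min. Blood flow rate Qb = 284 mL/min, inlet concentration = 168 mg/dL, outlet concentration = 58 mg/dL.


K = Qb * (Cb_in - Cb_out) / Cb_in
K = 284 * (168 - 58) / 168
K = 186 mL/min


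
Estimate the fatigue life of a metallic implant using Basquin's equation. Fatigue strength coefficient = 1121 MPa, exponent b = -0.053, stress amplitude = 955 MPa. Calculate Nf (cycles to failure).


sigma_a = sigma_f' * (2Nf)^b
2Nf = (sigma_a/sigma_f')^(1/b)
2Nf = (955/1121)^(1/-0.053)
2Nf = 20.570736
Nf = 10.29


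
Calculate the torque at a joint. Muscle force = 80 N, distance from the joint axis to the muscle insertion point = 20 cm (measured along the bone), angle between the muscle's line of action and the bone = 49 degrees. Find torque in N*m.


Torque = F * d * sin(theta)   (moment arm = d*sin(theta))
d = 20 cm = 0.2 m
Torque = 80 * 0.2 * sin(49)
Torque = 12.08 N*m


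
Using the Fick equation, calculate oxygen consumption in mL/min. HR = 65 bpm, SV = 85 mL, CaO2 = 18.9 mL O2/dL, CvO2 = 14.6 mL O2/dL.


CO = HR*SV = 65*85/1000 = 5.525 L/min
a-v O2 diff = 18.9 - 14.6 = 4.3 mL/dL
VO2 = CO * (CaO2-CvO2) * 10 dL/L
VO2 = 5.525 * 4.3 * 10
VO2 = 237.6 mL/min


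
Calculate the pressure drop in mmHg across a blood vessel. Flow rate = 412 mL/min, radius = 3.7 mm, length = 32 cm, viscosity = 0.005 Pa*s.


dP = 8*mu*L*Q / (pi*r^4)
Q = 412 mL/min = 6.86667e-06 m^3/s
dP = 149.279 Pa = 149.279 / 133.322 mmHg = 1.12 mmHg


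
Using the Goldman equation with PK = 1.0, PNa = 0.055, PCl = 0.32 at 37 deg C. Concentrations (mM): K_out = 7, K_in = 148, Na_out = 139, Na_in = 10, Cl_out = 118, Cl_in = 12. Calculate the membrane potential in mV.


Vm = (RT/F)*ln((PK*Ko + PNa*Nao + PCl*Cli)/(PK*Ki + PNa*Nai + PCl*Clo))
Numer = 18.485, Denom = 186.31
Vm = -61.75 mV


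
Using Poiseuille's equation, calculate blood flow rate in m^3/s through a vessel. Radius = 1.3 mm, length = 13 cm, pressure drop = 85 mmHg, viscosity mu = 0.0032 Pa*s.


Q = pi*r^4*dP / (8*mu*L)
r = 0.0013 m, L = 0.13 m
dP = 85 mmHg = 11332.37 Pa
Q = 3.0553e-05 m^3/s


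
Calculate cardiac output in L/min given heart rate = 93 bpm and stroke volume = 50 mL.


CO = HR * SV
CO = 93 * 50 / 1000
CO = 4.65 L/min


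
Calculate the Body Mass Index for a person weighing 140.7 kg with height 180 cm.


BMI = weight / height^2
height = 180 cm = 1.8 m
BMI = 140.7 / 1.8^2
BMI = 43.43 kg/m^2


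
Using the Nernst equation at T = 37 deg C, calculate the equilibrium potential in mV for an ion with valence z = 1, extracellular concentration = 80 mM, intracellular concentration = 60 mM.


E = (RT/(zF)) * ln(C_out/C_in)
T = 37 + 273.15 = 310.15 K
E = (8.314 * 310.15 / (1 * 96485)) * ln(80/60)
E = 7.688 mV


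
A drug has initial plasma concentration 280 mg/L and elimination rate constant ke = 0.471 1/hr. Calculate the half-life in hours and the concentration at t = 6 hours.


t_half = ln(2) / ke = 0.693147 / 0.471 = 1.472 hr
C(t) = C0 * exp(-ke*t) = 280 * exp(-0.471*6)
C(6) = 16.59 mg/L


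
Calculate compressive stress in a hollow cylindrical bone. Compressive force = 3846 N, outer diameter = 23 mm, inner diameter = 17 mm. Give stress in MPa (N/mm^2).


A = pi*(r_o^2 - r_i^2)
r_o = 11.5 mm, r_i = 8.5 mm
A = 188.496 mm^2
sigma = F/A = 3846 / 188.496
sigma = 20.4 MPa


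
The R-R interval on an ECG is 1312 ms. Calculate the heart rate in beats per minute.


HR = 60 / RR_interval(s)
RR = 1312 ms = 1.312 s
HR = 60 / 1.312 = 45.73 bpm


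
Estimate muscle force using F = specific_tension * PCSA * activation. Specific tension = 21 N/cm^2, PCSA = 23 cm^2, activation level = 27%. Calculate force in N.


F = sigma * PCSA * activation
F = 21 * 23 * 0.27
F = 130.4 N


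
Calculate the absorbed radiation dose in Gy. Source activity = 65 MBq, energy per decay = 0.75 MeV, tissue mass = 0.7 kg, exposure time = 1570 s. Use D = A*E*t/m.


A = 65 MBq = 6.5000e+07 Bq
E = 0.75 MeV = 1.2015e-13 J
D = A*E*t/m = 6.5000e+07*1.2015e-13*1570/0.7
D = 0.01752 Gy


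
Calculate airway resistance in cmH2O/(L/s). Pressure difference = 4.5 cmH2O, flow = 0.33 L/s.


R = dP / flow
R = 4.5 / 0.33
R = 13.64 cmH2O/(L/s)


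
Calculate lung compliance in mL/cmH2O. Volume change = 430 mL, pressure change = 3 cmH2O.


C = dV / dP
C = 430 / 3
C = 143.3 mL/cmH2O


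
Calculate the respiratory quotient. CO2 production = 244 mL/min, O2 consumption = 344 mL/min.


RQ = VCO2 / VO2
RQ = 244 / 344
RQ = 0.7093


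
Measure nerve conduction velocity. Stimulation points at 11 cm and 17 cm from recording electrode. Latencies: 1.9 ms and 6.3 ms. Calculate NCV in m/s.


Distance = (17 - 11) / 100 = 0.06 m
dt = (6.3 - 1.9) / 1000 = 0.0044 s
NCV = dist / dt = 13.64 m/s


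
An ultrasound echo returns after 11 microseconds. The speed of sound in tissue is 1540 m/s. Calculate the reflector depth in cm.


depth = c * t / 2
t = 11 us = 1.1000e-05 s
depth = 1540 * 1.1000e-05 / 2
depth = 0.00847 m = 0.847 cm


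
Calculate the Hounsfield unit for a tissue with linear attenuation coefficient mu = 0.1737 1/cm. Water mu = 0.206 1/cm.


HU = ((mu_tissue - mu_water) / mu_water) * 1000
HU = ((0.1737 - 0.206) / 0.206) * 1000
HU = -156.8


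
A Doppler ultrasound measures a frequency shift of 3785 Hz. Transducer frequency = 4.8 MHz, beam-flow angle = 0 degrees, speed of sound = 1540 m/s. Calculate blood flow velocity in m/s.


v = fd * c / (2 * f0 * cos(theta))
v = 3785 * 1540 / (2 * 4.8000e+06 * cos(0))
v = 0.6072 m/s


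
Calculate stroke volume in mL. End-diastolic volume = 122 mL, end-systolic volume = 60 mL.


SV = EDV - ESV
SV = 122 - 60
SV = 62 mL


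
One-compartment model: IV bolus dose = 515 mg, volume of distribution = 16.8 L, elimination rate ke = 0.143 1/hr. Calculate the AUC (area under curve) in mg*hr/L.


C0 = Dose/Vd = 515/16.8 = 30.6548 mg/L
AUC = C0/ke = 30.6548/0.143
AUC = 214.4 mg*hr/L


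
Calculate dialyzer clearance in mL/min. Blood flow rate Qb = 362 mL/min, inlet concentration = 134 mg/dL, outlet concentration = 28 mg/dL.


K = Qb * (Cb_in - Cb_out) / Cb_in
K = 362 * (134 - 28) / 134
K = 286.4 mL/min


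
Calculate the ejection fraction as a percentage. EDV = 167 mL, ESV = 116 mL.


SV = EDV - ESV = 167 - 116 = 51 mL
EF = SV/EDV * 100 = 51/167 * 100
EF = 30.54%


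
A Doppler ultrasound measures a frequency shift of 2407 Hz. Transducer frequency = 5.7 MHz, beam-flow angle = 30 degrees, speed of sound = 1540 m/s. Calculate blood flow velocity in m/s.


v = fd * c / (2 * f0 * cos(theta))
v = 2407 * 1540 / (2 * 5.7000e+06 * cos(30))
v = 0.3755 m/s


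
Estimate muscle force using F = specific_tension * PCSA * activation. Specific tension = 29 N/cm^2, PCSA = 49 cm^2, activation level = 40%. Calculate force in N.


F = sigma * PCSA * activation
F = 29 * 49 * 0.4
F = 568.4 N


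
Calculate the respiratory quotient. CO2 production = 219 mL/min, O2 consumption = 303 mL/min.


RQ = VCO2 / VO2
RQ = 219 / 303
RQ = 0.7228


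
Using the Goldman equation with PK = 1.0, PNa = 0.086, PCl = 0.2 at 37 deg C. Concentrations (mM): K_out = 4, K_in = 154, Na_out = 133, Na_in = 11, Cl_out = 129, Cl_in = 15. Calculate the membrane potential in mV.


Vm = (RT/F)*ln((PK*Ko + PNa*Nao + PCl*Cli)/(PK*Ki + PNa*Nai + PCl*Clo))
Numer = 18.438, Denom = 180.746
Vm = -61.01 mV


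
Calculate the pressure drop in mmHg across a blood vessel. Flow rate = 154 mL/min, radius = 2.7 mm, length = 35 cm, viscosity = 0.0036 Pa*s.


dP = 8*mu*L*Q / (pi*r^4)
Q = 154 mL/min = 2.56667e-06 m^3/s
dP = 154.962 Pa = 154.962 / 133.322 mmHg = 1.162 mmHg


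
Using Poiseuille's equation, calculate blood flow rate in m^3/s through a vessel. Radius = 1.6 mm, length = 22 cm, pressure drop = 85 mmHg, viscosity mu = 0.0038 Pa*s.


Q = pi*r^4*dP / (8*mu*L)
r = 0.0016 m, L = 0.22 m
dP = 85 mmHg = 11332.37 Pa
Q = 3.4886e-05 m^3/s


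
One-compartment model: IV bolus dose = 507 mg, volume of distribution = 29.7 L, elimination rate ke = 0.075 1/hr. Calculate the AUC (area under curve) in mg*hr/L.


C0 = Dose/Vd = 507/29.7 = 17.0707 mg/L
AUC = C0/ke = 17.0707/0.075
AUC = 227.6 mg*hr/L


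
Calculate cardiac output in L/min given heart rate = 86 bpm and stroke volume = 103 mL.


CO = HR * SV
CO = 86 * 103 / 1000
CO = 8.858 L/min


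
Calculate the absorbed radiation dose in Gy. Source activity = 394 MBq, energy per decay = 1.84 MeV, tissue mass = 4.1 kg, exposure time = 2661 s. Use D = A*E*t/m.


A = 394 MBq = 3.9400e+08 Bq
E = 1.84 MeV = 2.94768e-13 J
D = A*E*t/m = 3.9400e+08*2.94768e-13*2661/4.1
D = 0.07538 Gy


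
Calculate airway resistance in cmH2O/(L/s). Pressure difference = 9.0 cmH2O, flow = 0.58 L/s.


R = dP / flow
R = 9.0 / 0.58
R = 15.52 cmH2O/(L/s)


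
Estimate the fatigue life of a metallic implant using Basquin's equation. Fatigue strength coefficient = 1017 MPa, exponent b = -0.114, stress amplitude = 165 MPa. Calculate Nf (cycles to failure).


sigma_a = sigma_f' * (2Nf)^b
2Nf = (sigma_a/sigma_f')^(1/b)
2Nf = (165/1017)^(1/-0.114)
2Nf = 8479979.7
Nf = 4.2400e+06


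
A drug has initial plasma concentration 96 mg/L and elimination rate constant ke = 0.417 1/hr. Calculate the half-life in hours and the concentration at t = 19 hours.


t_half = ln(2) / ke = 0.693147 / 0.417 = 1.662 hr
C(t) = C0 * exp(-ke*t) = 96 * exp(-0.417*19)
C(19) = 0.03478 mg/L


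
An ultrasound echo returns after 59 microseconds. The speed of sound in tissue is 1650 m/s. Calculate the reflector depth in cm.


depth = c * t / 2
t = 59 us = 5.9000e-05 s
depth = 1650 * 5.9000e-05 / 2
depth = 0.048675 m = 4.8675 cm
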